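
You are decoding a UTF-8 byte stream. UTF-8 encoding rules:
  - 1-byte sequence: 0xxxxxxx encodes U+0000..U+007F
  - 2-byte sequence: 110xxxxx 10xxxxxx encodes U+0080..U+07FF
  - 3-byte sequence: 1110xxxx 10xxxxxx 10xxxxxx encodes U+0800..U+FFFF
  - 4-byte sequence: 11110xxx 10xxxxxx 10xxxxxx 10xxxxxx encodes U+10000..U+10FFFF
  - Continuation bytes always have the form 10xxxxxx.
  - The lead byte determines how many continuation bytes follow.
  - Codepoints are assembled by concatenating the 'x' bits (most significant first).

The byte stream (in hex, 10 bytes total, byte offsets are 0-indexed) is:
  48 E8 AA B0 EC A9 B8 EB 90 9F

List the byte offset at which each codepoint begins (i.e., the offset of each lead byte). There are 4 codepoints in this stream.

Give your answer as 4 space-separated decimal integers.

Byte[0]=48: 1-byte ASCII. cp=U+0048
Byte[1]=E8: 3-byte lead, need 2 cont bytes. acc=0x8
Byte[2]=AA: continuation. acc=(acc<<6)|0x2A=0x22A
Byte[3]=B0: continuation. acc=(acc<<6)|0x30=0x8AB0
Completed: cp=U+8AB0 (starts at byte 1)
Byte[4]=EC: 3-byte lead, need 2 cont bytes. acc=0xC
Byte[5]=A9: continuation. acc=(acc<<6)|0x29=0x329
Byte[6]=B8: continuation. acc=(acc<<6)|0x38=0xCA78
Completed: cp=U+CA78 (starts at byte 4)
Byte[7]=EB: 3-byte lead, need 2 cont bytes. acc=0xB
Byte[8]=90: continuation. acc=(acc<<6)|0x10=0x2D0
Byte[9]=9F: continuation. acc=(acc<<6)|0x1F=0xB41F
Completed: cp=U+B41F (starts at byte 7)

Answer: 0 1 4 7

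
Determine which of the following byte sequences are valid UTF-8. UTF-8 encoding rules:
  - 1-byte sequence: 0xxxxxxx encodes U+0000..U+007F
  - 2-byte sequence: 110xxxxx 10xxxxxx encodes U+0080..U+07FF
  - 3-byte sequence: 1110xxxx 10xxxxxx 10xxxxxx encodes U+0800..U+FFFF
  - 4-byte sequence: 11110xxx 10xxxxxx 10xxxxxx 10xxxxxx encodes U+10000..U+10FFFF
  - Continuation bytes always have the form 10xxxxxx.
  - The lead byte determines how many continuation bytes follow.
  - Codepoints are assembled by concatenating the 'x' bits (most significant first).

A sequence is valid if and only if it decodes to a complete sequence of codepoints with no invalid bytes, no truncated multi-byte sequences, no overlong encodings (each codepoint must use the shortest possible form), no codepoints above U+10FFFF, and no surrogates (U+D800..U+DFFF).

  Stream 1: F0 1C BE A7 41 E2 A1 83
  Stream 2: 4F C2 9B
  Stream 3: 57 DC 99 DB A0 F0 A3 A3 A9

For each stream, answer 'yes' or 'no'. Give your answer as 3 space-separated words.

Answer: no yes yes

Derivation:
Stream 1: error at byte offset 1. INVALID
Stream 2: decodes cleanly. VALID
Stream 3: decodes cleanly. VALID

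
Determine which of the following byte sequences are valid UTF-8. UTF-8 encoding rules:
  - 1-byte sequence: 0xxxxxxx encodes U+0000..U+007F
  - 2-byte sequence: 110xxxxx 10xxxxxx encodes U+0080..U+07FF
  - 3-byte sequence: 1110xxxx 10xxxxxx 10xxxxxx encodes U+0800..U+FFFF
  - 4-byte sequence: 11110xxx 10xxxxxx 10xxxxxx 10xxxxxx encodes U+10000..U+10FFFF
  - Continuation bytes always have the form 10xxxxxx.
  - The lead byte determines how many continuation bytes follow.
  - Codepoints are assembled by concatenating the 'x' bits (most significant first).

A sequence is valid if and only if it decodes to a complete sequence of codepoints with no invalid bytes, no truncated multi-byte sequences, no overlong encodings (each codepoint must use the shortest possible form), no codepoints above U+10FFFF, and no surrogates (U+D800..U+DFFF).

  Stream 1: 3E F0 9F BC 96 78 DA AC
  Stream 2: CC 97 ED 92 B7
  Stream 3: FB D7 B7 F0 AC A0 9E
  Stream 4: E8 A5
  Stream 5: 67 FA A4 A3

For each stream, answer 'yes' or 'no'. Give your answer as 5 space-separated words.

Answer: yes yes no no no

Derivation:
Stream 1: decodes cleanly. VALID
Stream 2: decodes cleanly. VALID
Stream 3: error at byte offset 0. INVALID
Stream 4: error at byte offset 2. INVALID
Stream 5: error at byte offset 1. INVALID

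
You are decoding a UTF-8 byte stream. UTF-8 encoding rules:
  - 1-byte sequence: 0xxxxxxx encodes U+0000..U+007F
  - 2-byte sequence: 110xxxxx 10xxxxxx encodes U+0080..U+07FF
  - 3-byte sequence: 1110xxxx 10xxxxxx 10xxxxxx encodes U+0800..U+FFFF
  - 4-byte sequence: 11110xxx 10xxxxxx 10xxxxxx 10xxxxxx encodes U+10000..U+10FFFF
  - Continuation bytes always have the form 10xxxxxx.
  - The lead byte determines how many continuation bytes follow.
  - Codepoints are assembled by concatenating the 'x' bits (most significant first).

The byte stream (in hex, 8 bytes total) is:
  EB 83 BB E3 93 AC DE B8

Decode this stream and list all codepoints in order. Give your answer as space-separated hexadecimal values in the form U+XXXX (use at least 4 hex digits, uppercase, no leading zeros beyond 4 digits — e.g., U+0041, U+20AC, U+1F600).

Answer: U+B0FB U+34EC U+07B8

Derivation:
Byte[0]=EB: 3-byte lead, need 2 cont bytes. acc=0xB
Byte[1]=83: continuation. acc=(acc<<6)|0x03=0x2C3
Byte[2]=BB: continuation. acc=(acc<<6)|0x3B=0xB0FB
Completed: cp=U+B0FB (starts at byte 0)
Byte[3]=E3: 3-byte lead, need 2 cont bytes. acc=0x3
Byte[4]=93: continuation. acc=(acc<<6)|0x13=0xD3
Byte[5]=AC: continuation. acc=(acc<<6)|0x2C=0x34EC
Completed: cp=U+34EC (starts at byte 3)
Byte[6]=DE: 2-byte lead, need 1 cont bytes. acc=0x1E
Byte[7]=B8: continuation. acc=(acc<<6)|0x38=0x7B8
Completed: cp=U+07B8 (starts at byte 6)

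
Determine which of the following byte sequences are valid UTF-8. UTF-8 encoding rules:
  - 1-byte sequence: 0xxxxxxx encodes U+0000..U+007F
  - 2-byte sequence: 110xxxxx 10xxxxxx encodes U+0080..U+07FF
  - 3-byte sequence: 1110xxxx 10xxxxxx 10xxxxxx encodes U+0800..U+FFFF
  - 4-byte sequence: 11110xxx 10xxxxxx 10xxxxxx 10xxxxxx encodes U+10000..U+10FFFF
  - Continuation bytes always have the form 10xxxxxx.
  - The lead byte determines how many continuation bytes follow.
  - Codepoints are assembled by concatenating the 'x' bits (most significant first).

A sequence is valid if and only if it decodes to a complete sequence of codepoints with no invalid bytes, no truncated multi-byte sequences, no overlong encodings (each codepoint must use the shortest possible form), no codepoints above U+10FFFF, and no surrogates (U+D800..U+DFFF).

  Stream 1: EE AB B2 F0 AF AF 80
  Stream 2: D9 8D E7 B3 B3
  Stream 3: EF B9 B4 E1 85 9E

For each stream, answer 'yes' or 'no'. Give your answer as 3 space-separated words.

Stream 1: decodes cleanly. VALID
Stream 2: decodes cleanly. VALID
Stream 3: decodes cleanly. VALID

Answer: yes yes yes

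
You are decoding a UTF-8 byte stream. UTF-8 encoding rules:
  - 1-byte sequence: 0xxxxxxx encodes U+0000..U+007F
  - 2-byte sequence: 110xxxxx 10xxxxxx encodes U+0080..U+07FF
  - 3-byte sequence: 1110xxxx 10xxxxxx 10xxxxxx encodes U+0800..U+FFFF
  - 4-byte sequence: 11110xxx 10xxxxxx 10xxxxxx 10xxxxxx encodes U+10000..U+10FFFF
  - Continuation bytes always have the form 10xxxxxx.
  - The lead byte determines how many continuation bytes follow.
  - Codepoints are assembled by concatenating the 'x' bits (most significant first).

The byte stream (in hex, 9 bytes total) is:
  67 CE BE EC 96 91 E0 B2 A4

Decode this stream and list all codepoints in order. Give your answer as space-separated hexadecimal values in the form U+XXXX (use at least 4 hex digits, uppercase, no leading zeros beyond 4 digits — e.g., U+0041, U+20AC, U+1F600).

Answer: U+0067 U+03BE U+C591 U+0CA4

Derivation:
Byte[0]=67: 1-byte ASCII. cp=U+0067
Byte[1]=CE: 2-byte lead, need 1 cont bytes. acc=0xE
Byte[2]=BE: continuation. acc=(acc<<6)|0x3E=0x3BE
Completed: cp=U+03BE (starts at byte 1)
Byte[3]=EC: 3-byte lead, need 2 cont bytes. acc=0xC
Byte[4]=96: continuation. acc=(acc<<6)|0x16=0x316
Byte[5]=91: continuation. acc=(acc<<6)|0x11=0xC591
Completed: cp=U+C591 (starts at byte 3)
Byte[6]=E0: 3-byte lead, need 2 cont bytes. acc=0x0
Byte[7]=B2: continuation. acc=(acc<<6)|0x32=0x32
Byte[8]=A4: continuation. acc=(acc<<6)|0x24=0xCA4
Completed: cp=U+0CA4 (starts at byte 6)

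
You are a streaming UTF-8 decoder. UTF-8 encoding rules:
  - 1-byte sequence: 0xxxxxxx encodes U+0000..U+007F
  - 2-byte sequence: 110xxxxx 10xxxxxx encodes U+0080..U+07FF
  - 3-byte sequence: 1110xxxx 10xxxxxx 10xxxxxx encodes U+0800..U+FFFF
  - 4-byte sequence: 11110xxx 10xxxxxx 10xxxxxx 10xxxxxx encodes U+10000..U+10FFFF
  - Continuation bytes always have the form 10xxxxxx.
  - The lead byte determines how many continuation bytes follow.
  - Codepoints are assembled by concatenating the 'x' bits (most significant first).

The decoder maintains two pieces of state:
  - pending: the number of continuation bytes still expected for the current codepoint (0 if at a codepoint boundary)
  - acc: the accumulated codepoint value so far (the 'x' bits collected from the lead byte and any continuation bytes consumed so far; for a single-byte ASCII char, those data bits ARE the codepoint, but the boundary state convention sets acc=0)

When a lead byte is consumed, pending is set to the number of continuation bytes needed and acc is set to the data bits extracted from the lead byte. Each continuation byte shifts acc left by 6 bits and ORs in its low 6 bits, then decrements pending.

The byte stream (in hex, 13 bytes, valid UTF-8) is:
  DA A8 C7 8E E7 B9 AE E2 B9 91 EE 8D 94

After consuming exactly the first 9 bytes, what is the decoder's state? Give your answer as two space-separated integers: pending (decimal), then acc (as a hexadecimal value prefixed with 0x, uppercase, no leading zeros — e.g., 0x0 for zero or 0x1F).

Byte[0]=DA: 2-byte lead. pending=1, acc=0x1A
Byte[1]=A8: continuation. acc=(acc<<6)|0x28=0x6A8, pending=0
Byte[2]=C7: 2-byte lead. pending=1, acc=0x7
Byte[3]=8E: continuation. acc=(acc<<6)|0x0E=0x1CE, pending=0
Byte[4]=E7: 3-byte lead. pending=2, acc=0x7
Byte[5]=B9: continuation. acc=(acc<<6)|0x39=0x1F9, pending=1
Byte[6]=AE: continuation. acc=(acc<<6)|0x2E=0x7E6E, pending=0
Byte[7]=E2: 3-byte lead. pending=2, acc=0x2
Byte[8]=B9: continuation. acc=(acc<<6)|0x39=0xB9, pending=1

Answer: 1 0xB9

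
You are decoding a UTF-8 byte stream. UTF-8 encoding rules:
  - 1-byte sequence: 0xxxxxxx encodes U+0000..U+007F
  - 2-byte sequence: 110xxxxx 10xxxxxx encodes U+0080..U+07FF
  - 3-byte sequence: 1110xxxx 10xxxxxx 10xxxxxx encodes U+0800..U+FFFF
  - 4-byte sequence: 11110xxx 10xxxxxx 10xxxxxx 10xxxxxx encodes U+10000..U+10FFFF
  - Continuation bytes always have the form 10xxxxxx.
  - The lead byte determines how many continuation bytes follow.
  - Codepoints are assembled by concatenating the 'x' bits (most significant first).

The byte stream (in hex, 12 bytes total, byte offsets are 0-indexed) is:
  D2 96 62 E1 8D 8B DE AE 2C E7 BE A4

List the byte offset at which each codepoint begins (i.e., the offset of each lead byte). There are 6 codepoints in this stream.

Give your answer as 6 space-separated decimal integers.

Byte[0]=D2: 2-byte lead, need 1 cont bytes. acc=0x12
Byte[1]=96: continuation. acc=(acc<<6)|0x16=0x496
Completed: cp=U+0496 (starts at byte 0)
Byte[2]=62: 1-byte ASCII. cp=U+0062
Byte[3]=E1: 3-byte lead, need 2 cont bytes. acc=0x1
Byte[4]=8D: continuation. acc=(acc<<6)|0x0D=0x4D
Byte[5]=8B: continuation. acc=(acc<<6)|0x0B=0x134B
Completed: cp=U+134B (starts at byte 3)
Byte[6]=DE: 2-byte lead, need 1 cont bytes. acc=0x1E
Byte[7]=AE: continuation. acc=(acc<<6)|0x2E=0x7AE
Completed: cp=U+07AE (starts at byte 6)
Byte[8]=2C: 1-byte ASCII. cp=U+002C
Byte[9]=E7: 3-byte lead, need 2 cont bytes. acc=0x7
Byte[10]=BE: continuation. acc=(acc<<6)|0x3E=0x1FE
Byte[11]=A4: continuation. acc=(acc<<6)|0x24=0x7FA4
Completed: cp=U+7FA4 (starts at byte 9)

Answer: 0 2 3 6 8 9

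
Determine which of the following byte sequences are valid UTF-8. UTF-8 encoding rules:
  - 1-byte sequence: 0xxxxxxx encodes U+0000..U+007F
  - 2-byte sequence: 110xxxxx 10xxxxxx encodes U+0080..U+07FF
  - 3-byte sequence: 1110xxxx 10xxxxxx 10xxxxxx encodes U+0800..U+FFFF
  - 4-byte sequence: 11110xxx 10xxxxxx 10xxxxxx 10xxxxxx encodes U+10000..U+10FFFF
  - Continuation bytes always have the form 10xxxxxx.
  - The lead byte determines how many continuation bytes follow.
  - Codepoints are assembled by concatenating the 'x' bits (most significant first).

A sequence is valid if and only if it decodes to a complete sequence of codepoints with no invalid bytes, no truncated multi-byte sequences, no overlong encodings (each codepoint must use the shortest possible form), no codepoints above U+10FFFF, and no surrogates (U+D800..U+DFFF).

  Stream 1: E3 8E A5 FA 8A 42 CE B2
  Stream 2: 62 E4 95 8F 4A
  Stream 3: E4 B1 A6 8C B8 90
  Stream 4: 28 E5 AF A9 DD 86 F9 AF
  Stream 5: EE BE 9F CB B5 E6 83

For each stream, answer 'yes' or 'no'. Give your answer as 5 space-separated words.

Answer: no yes no no no

Derivation:
Stream 1: error at byte offset 3. INVALID
Stream 2: decodes cleanly. VALID
Stream 3: error at byte offset 3. INVALID
Stream 4: error at byte offset 6. INVALID
Stream 5: error at byte offset 7. INVALID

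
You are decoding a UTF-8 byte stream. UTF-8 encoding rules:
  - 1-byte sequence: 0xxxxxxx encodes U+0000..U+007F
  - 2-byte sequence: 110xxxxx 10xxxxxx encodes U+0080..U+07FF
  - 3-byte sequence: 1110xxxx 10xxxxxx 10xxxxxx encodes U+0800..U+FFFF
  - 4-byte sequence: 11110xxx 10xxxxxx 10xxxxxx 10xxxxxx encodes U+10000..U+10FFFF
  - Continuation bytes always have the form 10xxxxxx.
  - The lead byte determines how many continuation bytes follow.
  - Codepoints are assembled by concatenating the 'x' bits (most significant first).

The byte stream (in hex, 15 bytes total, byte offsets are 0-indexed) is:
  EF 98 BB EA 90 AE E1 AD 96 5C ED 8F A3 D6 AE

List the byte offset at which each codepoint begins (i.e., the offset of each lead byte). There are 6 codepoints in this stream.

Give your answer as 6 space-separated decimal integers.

Answer: 0 3 6 9 10 13

Derivation:
Byte[0]=EF: 3-byte lead, need 2 cont bytes. acc=0xF
Byte[1]=98: continuation. acc=(acc<<6)|0x18=0x3D8
Byte[2]=BB: continuation. acc=(acc<<6)|0x3B=0xF63B
Completed: cp=U+F63B (starts at byte 0)
Byte[3]=EA: 3-byte lead, need 2 cont bytes. acc=0xA
Byte[4]=90: continuation. acc=(acc<<6)|0x10=0x290
Byte[5]=AE: continuation. acc=(acc<<6)|0x2E=0xA42E
Completed: cp=U+A42E (starts at byte 3)
Byte[6]=E1: 3-byte lead, need 2 cont bytes. acc=0x1
Byte[7]=AD: continuation. acc=(acc<<6)|0x2D=0x6D
Byte[8]=96: continuation. acc=(acc<<6)|0x16=0x1B56
Completed: cp=U+1B56 (starts at byte 6)
Byte[9]=5C: 1-byte ASCII. cp=U+005C
Byte[10]=ED: 3-byte lead, need 2 cont bytes. acc=0xD
Byte[11]=8F: continuation. acc=(acc<<6)|0x0F=0x34F
Byte[12]=A3: continuation. acc=(acc<<6)|0x23=0xD3E3
Completed: cp=U+D3E3 (starts at byte 10)
Byte[13]=D6: 2-byte lead, need 1 cont bytes. acc=0x16
Byte[14]=AE: continuation. acc=(acc<<6)|0x2E=0x5AE
Completed: cp=U+05AE (starts at byte 13)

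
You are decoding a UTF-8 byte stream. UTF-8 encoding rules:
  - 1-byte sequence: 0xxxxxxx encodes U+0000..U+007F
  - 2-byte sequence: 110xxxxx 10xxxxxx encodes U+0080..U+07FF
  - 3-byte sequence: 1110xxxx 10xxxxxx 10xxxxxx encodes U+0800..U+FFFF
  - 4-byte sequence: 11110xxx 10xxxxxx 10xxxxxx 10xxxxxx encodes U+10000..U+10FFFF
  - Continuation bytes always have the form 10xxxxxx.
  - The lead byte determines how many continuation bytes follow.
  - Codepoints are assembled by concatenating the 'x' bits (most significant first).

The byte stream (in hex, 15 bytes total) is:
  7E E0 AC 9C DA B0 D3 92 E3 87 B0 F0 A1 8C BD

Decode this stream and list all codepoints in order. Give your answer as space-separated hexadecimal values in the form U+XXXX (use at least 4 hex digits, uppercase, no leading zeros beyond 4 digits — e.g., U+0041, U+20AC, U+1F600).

Answer: U+007E U+0B1C U+06B0 U+04D2 U+31F0 U+2133D

Derivation:
Byte[0]=7E: 1-byte ASCII. cp=U+007E
Byte[1]=E0: 3-byte lead, need 2 cont bytes. acc=0x0
Byte[2]=AC: continuation. acc=(acc<<6)|0x2C=0x2C
Byte[3]=9C: continuation. acc=(acc<<6)|0x1C=0xB1C
Completed: cp=U+0B1C (starts at byte 1)
Byte[4]=DA: 2-byte lead, need 1 cont bytes. acc=0x1A
Byte[5]=B0: continuation. acc=(acc<<6)|0x30=0x6B0
Completed: cp=U+06B0 (starts at byte 4)
Byte[6]=D3: 2-byte lead, need 1 cont bytes. acc=0x13
Byte[7]=92: continuation. acc=(acc<<6)|0x12=0x4D2
Completed: cp=U+04D2 (starts at byte 6)
Byte[8]=E3: 3-byte lead, need 2 cont bytes. acc=0x3
Byte[9]=87: continuation. acc=(acc<<6)|0x07=0xC7
Byte[10]=B0: continuation. acc=(acc<<6)|0x30=0x31F0
Completed: cp=U+31F0 (starts at byte 8)
Byte[11]=F0: 4-byte lead, need 3 cont bytes. acc=0x0
Byte[12]=A1: continuation. acc=(acc<<6)|0x21=0x21
Byte[13]=8C: continuation. acc=(acc<<6)|0x0C=0x84C
Byte[14]=BD: continuation. acc=(acc<<6)|0x3D=0x2133D
Completed: cp=U+2133D (starts at byte 11)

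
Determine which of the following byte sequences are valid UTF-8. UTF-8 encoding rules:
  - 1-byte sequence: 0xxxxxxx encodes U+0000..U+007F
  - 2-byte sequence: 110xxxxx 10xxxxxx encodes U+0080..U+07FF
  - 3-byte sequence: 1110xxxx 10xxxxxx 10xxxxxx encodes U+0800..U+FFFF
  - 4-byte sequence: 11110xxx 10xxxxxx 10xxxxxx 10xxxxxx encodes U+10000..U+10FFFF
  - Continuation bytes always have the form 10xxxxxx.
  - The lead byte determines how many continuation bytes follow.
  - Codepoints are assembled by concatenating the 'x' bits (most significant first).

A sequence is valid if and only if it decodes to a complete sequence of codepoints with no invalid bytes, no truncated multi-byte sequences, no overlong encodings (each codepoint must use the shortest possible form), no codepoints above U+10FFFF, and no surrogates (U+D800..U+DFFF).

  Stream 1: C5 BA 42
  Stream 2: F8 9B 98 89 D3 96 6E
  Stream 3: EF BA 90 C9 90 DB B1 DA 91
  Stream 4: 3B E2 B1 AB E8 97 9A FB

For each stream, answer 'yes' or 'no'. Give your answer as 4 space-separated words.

Answer: yes no yes no

Derivation:
Stream 1: decodes cleanly. VALID
Stream 2: error at byte offset 0. INVALID
Stream 3: decodes cleanly. VALID
Stream 4: error at byte offset 7. INVALID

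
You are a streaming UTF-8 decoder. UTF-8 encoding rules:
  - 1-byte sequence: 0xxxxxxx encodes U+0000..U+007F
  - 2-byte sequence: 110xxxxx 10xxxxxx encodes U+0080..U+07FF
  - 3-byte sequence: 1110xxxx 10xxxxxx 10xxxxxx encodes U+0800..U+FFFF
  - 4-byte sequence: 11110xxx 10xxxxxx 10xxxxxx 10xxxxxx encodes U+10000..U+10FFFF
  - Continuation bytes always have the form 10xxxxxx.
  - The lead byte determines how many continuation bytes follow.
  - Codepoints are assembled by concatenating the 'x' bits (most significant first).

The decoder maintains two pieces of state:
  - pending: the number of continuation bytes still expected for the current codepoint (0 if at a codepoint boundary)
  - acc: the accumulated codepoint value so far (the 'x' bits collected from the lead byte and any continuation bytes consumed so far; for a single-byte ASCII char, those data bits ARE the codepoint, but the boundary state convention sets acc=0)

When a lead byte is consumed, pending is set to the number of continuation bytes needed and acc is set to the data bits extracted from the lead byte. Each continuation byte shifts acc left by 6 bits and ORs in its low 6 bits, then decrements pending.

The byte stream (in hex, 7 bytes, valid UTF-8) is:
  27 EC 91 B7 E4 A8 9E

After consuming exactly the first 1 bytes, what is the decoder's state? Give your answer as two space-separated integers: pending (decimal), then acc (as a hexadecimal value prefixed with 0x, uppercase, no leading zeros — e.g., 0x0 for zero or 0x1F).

Answer: 0 0x0

Derivation:
Byte[0]=27: 1-byte. pending=0, acc=0x0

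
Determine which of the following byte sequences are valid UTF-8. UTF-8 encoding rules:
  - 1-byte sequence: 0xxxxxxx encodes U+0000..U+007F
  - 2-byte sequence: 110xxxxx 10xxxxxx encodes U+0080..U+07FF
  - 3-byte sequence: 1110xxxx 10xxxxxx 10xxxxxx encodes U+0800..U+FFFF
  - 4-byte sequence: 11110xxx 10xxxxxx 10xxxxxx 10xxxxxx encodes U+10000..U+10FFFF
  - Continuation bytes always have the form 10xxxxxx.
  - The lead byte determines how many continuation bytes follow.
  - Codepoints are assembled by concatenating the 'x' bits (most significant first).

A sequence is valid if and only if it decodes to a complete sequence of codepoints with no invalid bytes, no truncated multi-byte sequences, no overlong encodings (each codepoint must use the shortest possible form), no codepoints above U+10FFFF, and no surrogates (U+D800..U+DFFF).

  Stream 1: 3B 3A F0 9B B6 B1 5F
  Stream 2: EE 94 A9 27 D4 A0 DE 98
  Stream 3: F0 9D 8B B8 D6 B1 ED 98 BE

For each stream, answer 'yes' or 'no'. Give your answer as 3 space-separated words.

Stream 1: decodes cleanly. VALID
Stream 2: decodes cleanly. VALID
Stream 3: decodes cleanly. VALID

Answer: yes yes yes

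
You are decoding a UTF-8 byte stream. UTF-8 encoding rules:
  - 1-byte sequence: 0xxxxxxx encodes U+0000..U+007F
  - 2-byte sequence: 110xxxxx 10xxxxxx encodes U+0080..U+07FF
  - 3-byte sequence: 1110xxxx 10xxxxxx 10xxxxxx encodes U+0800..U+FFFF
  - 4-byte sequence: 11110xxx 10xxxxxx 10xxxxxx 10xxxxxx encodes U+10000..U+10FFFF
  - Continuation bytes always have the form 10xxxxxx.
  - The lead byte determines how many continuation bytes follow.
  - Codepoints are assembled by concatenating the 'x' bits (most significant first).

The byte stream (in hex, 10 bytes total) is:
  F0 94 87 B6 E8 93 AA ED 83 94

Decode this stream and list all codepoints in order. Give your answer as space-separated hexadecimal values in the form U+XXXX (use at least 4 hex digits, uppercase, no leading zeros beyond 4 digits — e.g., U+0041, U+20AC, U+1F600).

Answer: U+141F6 U+84EA U+D0D4

Derivation:
Byte[0]=F0: 4-byte lead, need 3 cont bytes. acc=0x0
Byte[1]=94: continuation. acc=(acc<<6)|0x14=0x14
Byte[2]=87: continuation. acc=(acc<<6)|0x07=0x507
Byte[3]=B6: continuation. acc=(acc<<6)|0x36=0x141F6
Completed: cp=U+141F6 (starts at byte 0)
Byte[4]=E8: 3-byte lead, need 2 cont bytes. acc=0x8
Byte[5]=93: continuation. acc=(acc<<6)|0x13=0x213
Byte[6]=AA: continuation. acc=(acc<<6)|0x2A=0x84EA
Completed: cp=U+84EA (starts at byte 4)
Byte[7]=ED: 3-byte lead, need 2 cont bytes. acc=0xD
Byte[8]=83: continuation. acc=(acc<<6)|0x03=0x343
Byte[9]=94: continuation. acc=(acc<<6)|0x14=0xD0D4
Completed: cp=U+D0D4 (starts at byte 7)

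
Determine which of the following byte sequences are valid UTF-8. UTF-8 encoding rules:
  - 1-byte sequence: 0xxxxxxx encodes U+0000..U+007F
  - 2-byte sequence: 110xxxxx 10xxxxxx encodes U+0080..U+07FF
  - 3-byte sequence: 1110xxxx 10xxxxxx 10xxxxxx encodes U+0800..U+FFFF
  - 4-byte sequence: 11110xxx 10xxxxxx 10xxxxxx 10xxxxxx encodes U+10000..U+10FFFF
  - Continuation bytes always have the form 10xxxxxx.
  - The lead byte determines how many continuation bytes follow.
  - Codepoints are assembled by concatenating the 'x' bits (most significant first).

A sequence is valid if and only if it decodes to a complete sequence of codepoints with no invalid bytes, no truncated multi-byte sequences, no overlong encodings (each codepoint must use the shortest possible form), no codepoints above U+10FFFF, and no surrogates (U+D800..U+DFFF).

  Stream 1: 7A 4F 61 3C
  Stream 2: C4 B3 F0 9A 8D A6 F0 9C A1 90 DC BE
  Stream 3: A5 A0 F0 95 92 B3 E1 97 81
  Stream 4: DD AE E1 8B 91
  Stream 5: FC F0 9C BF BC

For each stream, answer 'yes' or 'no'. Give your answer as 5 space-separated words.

Stream 1: decodes cleanly. VALID
Stream 2: decodes cleanly. VALID
Stream 3: error at byte offset 0. INVALID
Stream 4: decodes cleanly. VALID
Stream 5: error at byte offset 0. INVALID

Answer: yes yes no yes no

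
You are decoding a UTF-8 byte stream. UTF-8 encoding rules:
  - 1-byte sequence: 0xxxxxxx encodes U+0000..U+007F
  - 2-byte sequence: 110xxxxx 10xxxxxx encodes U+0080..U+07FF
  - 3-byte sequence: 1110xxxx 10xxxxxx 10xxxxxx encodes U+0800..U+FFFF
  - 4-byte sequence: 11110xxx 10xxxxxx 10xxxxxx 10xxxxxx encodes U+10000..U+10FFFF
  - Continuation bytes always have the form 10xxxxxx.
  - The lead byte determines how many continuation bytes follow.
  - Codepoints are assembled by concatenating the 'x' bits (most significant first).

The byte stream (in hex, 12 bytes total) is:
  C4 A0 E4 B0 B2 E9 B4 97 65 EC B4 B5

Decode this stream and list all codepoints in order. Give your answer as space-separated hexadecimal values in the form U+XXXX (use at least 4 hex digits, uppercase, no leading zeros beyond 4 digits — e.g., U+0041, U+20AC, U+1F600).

Answer: U+0120 U+4C32 U+9D17 U+0065 U+CD35

Derivation:
Byte[0]=C4: 2-byte lead, need 1 cont bytes. acc=0x4
Byte[1]=A0: continuation. acc=(acc<<6)|0x20=0x120
Completed: cp=U+0120 (starts at byte 0)
Byte[2]=E4: 3-byte lead, need 2 cont bytes. acc=0x4
Byte[3]=B0: continuation. acc=(acc<<6)|0x30=0x130
Byte[4]=B2: continuation. acc=(acc<<6)|0x32=0x4C32
Completed: cp=U+4C32 (starts at byte 2)
Byte[5]=E9: 3-byte lead, need 2 cont bytes. acc=0x9
Byte[6]=B4: continuation. acc=(acc<<6)|0x34=0x274
Byte[7]=97: continuation. acc=(acc<<6)|0x17=0x9D17
Completed: cp=U+9D17 (starts at byte 5)
Byte[8]=65: 1-byte ASCII. cp=U+0065
Byte[9]=EC: 3-byte lead, need 2 cont bytes. acc=0xC
Byte[10]=B4: continuation. acc=(acc<<6)|0x34=0x334
Byte[11]=B5: continuation. acc=(acc<<6)|0x35=0xCD35
Completed: cp=U+CD35 (starts at byte 9)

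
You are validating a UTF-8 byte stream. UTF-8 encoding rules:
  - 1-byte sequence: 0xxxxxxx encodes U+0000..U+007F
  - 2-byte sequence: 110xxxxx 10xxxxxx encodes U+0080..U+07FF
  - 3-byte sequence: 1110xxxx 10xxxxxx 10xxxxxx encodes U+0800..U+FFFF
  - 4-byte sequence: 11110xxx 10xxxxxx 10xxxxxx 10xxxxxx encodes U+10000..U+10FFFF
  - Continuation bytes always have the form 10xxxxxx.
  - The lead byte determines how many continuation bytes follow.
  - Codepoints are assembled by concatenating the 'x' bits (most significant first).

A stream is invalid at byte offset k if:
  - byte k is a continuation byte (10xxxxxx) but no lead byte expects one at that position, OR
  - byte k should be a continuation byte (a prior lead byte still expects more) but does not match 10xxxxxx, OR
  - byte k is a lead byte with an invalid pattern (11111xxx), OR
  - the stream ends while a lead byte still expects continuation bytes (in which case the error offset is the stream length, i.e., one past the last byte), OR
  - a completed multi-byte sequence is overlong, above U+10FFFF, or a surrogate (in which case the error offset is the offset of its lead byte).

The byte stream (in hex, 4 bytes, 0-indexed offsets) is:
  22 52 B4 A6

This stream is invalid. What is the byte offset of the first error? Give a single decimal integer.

Byte[0]=22: 1-byte ASCII. cp=U+0022
Byte[1]=52: 1-byte ASCII. cp=U+0052
Byte[2]=B4: INVALID lead byte (not 0xxx/110x/1110/11110)

Answer: 2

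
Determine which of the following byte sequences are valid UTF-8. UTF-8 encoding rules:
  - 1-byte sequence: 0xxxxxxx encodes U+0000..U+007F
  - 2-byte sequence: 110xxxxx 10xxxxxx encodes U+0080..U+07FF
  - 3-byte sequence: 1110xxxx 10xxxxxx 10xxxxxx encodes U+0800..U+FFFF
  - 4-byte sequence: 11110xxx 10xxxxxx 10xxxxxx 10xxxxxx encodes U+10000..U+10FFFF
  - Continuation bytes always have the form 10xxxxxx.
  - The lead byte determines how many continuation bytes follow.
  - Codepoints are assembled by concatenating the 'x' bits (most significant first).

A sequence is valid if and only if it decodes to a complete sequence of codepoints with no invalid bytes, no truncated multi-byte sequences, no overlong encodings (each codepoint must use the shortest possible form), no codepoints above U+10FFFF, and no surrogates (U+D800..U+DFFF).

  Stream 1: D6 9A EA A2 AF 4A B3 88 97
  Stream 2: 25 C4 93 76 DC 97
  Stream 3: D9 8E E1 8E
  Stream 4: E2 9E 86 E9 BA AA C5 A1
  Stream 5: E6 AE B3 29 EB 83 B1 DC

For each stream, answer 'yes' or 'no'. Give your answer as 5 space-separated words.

Stream 1: error at byte offset 6. INVALID
Stream 2: decodes cleanly. VALID
Stream 3: error at byte offset 4. INVALID
Stream 4: decodes cleanly. VALID
Stream 5: error at byte offset 8. INVALID

Answer: no yes no yes no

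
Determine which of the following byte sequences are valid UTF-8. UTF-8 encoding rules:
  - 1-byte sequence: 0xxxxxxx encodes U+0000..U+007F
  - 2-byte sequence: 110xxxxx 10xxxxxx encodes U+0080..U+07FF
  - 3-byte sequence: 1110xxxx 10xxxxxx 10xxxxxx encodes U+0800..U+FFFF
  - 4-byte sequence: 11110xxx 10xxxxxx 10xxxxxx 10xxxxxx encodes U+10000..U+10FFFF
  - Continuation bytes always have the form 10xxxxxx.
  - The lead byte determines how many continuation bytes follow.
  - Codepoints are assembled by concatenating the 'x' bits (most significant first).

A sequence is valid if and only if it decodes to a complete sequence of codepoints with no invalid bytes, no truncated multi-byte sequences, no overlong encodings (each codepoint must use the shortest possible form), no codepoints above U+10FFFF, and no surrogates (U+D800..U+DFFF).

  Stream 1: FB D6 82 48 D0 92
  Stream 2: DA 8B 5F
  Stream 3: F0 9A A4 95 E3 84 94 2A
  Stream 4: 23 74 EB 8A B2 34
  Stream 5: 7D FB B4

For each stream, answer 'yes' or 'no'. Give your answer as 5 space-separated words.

Answer: no yes yes yes no

Derivation:
Stream 1: error at byte offset 0. INVALID
Stream 2: decodes cleanly. VALID
Stream 3: decodes cleanly. VALID
Stream 4: decodes cleanly. VALID
Stream 5: error at byte offset 1. INVALID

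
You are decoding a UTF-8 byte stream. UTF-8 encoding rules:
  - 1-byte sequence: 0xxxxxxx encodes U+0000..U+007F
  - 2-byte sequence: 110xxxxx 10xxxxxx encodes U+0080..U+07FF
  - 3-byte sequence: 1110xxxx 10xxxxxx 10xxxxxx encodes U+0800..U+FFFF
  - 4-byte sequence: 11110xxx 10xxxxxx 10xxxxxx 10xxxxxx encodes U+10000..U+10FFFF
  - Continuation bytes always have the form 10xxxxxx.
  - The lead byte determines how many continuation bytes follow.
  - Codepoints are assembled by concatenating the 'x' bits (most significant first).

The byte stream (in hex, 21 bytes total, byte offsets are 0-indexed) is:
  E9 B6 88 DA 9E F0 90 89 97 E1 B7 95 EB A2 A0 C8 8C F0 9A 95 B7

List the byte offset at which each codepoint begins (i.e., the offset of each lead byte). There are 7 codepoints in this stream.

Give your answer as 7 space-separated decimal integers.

Byte[0]=E9: 3-byte lead, need 2 cont bytes. acc=0x9
Byte[1]=B6: continuation. acc=(acc<<6)|0x36=0x276
Byte[2]=88: continuation. acc=(acc<<6)|0x08=0x9D88
Completed: cp=U+9D88 (starts at byte 0)
Byte[3]=DA: 2-byte lead, need 1 cont bytes. acc=0x1A
Byte[4]=9E: continuation. acc=(acc<<6)|0x1E=0x69E
Completed: cp=U+069E (starts at byte 3)
Byte[5]=F0: 4-byte lead, need 3 cont bytes. acc=0x0
Byte[6]=90: continuation. acc=(acc<<6)|0x10=0x10
Byte[7]=89: continuation. acc=(acc<<6)|0x09=0x409
Byte[8]=97: continuation. acc=(acc<<6)|0x17=0x10257
Completed: cp=U+10257 (starts at byte 5)
Byte[9]=E1: 3-byte lead, need 2 cont bytes. acc=0x1
Byte[10]=B7: continuation. acc=(acc<<6)|0x37=0x77
Byte[11]=95: continuation. acc=(acc<<6)|0x15=0x1DD5
Completed: cp=U+1DD5 (starts at byte 9)
Byte[12]=EB: 3-byte lead, need 2 cont bytes. acc=0xB
Byte[13]=A2: continuation. acc=(acc<<6)|0x22=0x2E2
Byte[14]=A0: continuation. acc=(acc<<6)|0x20=0xB8A0
Completed: cp=U+B8A0 (starts at byte 12)
Byte[15]=C8: 2-byte lead, need 1 cont bytes. acc=0x8
Byte[16]=8C: continuation. acc=(acc<<6)|0x0C=0x20C
Completed: cp=U+020C (starts at byte 15)
Byte[17]=F0: 4-byte lead, need 3 cont bytes. acc=0x0
Byte[18]=9A: continuation. acc=(acc<<6)|0x1A=0x1A
Byte[19]=95: continuation. acc=(acc<<6)|0x15=0x695
Byte[20]=B7: continuation. acc=(acc<<6)|0x37=0x1A577
Completed: cp=U+1A577 (starts at byte 17)

Answer: 0 3 5 9 12 15 17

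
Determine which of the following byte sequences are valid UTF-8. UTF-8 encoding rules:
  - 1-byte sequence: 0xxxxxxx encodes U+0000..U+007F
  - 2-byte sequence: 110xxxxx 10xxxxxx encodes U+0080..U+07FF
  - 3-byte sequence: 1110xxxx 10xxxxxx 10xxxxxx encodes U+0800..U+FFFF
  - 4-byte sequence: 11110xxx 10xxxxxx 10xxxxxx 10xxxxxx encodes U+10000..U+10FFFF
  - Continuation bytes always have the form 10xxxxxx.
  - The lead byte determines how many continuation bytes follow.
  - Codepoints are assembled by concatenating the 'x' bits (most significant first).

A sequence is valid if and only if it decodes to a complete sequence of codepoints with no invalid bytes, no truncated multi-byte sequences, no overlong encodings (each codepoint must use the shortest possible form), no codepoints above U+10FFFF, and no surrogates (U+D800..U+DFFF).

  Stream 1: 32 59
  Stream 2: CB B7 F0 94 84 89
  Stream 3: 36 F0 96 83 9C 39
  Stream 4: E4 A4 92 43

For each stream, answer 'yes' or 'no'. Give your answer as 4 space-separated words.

Answer: yes yes yes yes

Derivation:
Stream 1: decodes cleanly. VALID
Stream 2: decodes cleanly. VALID
Stream 3: decodes cleanly. VALID
Stream 4: decodes cleanly. VALID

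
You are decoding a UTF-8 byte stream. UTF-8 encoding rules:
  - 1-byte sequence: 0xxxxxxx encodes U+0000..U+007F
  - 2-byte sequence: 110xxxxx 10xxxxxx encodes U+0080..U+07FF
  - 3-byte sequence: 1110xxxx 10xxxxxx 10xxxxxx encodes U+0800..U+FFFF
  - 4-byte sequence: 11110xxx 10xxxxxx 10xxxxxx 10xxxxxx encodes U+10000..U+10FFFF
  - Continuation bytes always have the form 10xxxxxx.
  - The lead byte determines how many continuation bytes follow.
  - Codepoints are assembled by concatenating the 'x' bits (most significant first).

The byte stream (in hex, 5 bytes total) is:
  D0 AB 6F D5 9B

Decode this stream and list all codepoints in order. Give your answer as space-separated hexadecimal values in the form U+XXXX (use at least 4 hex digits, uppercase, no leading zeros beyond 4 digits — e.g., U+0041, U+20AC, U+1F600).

Answer: U+042B U+006F U+055B

Derivation:
Byte[0]=D0: 2-byte lead, need 1 cont bytes. acc=0x10
Byte[1]=AB: continuation. acc=(acc<<6)|0x2B=0x42B
Completed: cp=U+042B (starts at byte 0)
Byte[2]=6F: 1-byte ASCII. cp=U+006F
Byte[3]=D5: 2-byte lead, need 1 cont bytes. acc=0x15
Byte[4]=9B: continuation. acc=(acc<<6)|0x1B=0x55B
Completed: cp=U+055B (starts at byte 3)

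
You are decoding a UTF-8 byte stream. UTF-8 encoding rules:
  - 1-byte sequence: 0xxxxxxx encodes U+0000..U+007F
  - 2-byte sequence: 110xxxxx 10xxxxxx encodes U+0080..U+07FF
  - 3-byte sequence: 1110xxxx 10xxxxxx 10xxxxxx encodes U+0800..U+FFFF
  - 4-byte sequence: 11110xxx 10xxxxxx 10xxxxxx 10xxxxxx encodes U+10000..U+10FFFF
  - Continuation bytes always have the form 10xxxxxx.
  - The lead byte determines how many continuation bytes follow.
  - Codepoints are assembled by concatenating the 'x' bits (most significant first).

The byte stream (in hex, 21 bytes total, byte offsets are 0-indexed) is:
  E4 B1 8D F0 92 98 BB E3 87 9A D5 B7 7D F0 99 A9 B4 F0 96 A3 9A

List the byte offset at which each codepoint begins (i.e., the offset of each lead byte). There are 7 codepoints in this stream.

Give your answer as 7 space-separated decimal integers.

Answer: 0 3 7 10 12 13 17

Derivation:
Byte[0]=E4: 3-byte lead, need 2 cont bytes. acc=0x4
Byte[1]=B1: continuation. acc=(acc<<6)|0x31=0x131
Byte[2]=8D: continuation. acc=(acc<<6)|0x0D=0x4C4D
Completed: cp=U+4C4D (starts at byte 0)
Byte[3]=F0: 4-byte lead, need 3 cont bytes. acc=0x0
Byte[4]=92: continuation. acc=(acc<<6)|0x12=0x12
Byte[5]=98: continuation. acc=(acc<<6)|0x18=0x498
Byte[6]=BB: continuation. acc=(acc<<6)|0x3B=0x1263B
Completed: cp=U+1263B (starts at byte 3)
Byte[7]=E3: 3-byte lead, need 2 cont bytes. acc=0x3
Byte[8]=87: continuation. acc=(acc<<6)|0x07=0xC7
Byte[9]=9A: continuation. acc=(acc<<6)|0x1A=0x31DA
Completed: cp=U+31DA (starts at byte 7)
Byte[10]=D5: 2-byte lead, need 1 cont bytes. acc=0x15
Byte[11]=B7: continuation. acc=(acc<<6)|0x37=0x577
Completed: cp=U+0577 (starts at byte 10)
Byte[12]=7D: 1-byte ASCII. cp=U+007D
Byte[13]=F0: 4-byte lead, need 3 cont bytes. acc=0x0
Byte[14]=99: continuation. acc=(acc<<6)|0x19=0x19
Byte[15]=A9: continuation. acc=(acc<<6)|0x29=0x669
Byte[16]=B4: continuation. acc=(acc<<6)|0x34=0x19A74
Completed: cp=U+19A74 (starts at byte 13)
Byte[17]=F0: 4-byte lead, need 3 cont bytes. acc=0x0
Byte[18]=96: continuation. acc=(acc<<6)|0x16=0x16
Byte[19]=A3: continuation. acc=(acc<<6)|0x23=0x5A3
Byte[20]=9A: continuation. acc=(acc<<6)|0x1A=0x168DA
Completed: cp=U+168DA (starts at byte 17)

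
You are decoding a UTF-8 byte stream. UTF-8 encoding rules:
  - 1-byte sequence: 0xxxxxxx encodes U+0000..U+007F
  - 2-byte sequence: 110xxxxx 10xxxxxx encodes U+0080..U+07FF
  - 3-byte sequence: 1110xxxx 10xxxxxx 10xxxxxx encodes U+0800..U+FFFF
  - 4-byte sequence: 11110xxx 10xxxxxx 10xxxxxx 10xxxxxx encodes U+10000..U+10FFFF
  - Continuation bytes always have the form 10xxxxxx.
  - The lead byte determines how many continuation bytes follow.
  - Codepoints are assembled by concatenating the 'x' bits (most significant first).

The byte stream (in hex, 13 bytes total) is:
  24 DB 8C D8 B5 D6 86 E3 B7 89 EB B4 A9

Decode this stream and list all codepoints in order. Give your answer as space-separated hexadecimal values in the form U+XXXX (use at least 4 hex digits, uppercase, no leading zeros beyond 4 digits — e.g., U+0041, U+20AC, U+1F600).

Byte[0]=24: 1-byte ASCII. cp=U+0024
Byte[1]=DB: 2-byte lead, need 1 cont bytes. acc=0x1B
Byte[2]=8C: continuation. acc=(acc<<6)|0x0C=0x6CC
Completed: cp=U+06CC (starts at byte 1)
Byte[3]=D8: 2-byte lead, need 1 cont bytes. acc=0x18
Byte[4]=B5: continuation. acc=(acc<<6)|0x35=0x635
Completed: cp=U+0635 (starts at byte 3)
Byte[5]=D6: 2-byte lead, need 1 cont bytes. acc=0x16
Byte[6]=86: continuation. acc=(acc<<6)|0x06=0x586
Completed: cp=U+0586 (starts at byte 5)
Byte[7]=E3: 3-byte lead, need 2 cont bytes. acc=0x3
Byte[8]=B7: continuation. acc=(acc<<6)|0x37=0xF7
Byte[9]=89: continuation. acc=(acc<<6)|0x09=0x3DC9
Completed: cp=U+3DC9 (starts at byte 7)
Byte[10]=EB: 3-byte lead, need 2 cont bytes. acc=0xB
Byte[11]=B4: continuation. acc=(acc<<6)|0x34=0x2F4
Byte[12]=A9: continuation. acc=(acc<<6)|0x29=0xBD29
Completed: cp=U+BD29 (starts at byte 10)

Answer: U+0024 U+06CC U+0635 U+0586 U+3DC9 U+BD29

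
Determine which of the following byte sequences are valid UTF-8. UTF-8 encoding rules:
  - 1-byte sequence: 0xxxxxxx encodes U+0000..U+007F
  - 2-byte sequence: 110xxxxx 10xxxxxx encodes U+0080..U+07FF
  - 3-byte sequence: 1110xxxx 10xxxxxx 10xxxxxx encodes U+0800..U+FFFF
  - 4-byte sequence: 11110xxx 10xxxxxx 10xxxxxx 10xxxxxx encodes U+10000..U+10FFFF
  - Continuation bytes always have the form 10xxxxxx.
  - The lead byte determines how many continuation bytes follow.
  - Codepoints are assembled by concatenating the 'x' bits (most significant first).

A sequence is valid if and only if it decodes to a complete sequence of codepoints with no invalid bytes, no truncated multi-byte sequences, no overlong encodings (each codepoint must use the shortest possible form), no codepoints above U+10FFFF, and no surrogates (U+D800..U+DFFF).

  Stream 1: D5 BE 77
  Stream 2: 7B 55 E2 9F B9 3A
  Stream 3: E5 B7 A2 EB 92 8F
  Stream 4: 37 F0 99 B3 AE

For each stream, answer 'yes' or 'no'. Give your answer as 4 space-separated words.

Answer: yes yes yes yes

Derivation:
Stream 1: decodes cleanly. VALID
Stream 2: decodes cleanly. VALID
Stream 3: decodes cleanly. VALID
Stream 4: decodes cleanly. VALID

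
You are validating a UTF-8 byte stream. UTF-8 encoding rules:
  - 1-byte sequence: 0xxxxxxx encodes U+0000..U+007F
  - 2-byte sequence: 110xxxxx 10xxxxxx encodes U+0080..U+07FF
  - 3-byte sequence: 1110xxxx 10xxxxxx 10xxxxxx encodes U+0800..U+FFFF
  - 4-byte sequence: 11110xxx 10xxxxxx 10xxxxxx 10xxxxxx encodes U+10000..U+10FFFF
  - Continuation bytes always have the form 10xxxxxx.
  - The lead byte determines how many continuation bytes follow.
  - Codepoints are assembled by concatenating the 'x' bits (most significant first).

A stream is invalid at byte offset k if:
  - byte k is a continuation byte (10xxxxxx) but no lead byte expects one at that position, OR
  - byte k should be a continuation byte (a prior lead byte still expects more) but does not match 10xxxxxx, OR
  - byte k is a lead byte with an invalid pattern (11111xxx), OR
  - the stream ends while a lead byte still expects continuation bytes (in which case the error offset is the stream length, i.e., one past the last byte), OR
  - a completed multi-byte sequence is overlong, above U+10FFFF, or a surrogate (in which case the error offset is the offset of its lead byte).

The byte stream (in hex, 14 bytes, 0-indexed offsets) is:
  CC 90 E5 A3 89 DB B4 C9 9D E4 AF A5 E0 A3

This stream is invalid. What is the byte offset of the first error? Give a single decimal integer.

Answer: 14

Derivation:
Byte[0]=CC: 2-byte lead, need 1 cont bytes. acc=0xC
Byte[1]=90: continuation. acc=(acc<<6)|0x10=0x310
Completed: cp=U+0310 (starts at byte 0)
Byte[2]=E5: 3-byte lead, need 2 cont bytes. acc=0x5
Byte[3]=A3: continuation. acc=(acc<<6)|0x23=0x163
Byte[4]=89: continuation. acc=(acc<<6)|0x09=0x58C9
Completed: cp=U+58C9 (starts at byte 2)
Byte[5]=DB: 2-byte lead, need 1 cont bytes. acc=0x1B
Byte[6]=B4: continuation. acc=(acc<<6)|0x34=0x6F4
Completed: cp=U+06F4 (starts at byte 5)
Byte[7]=C9: 2-byte lead, need 1 cont bytes. acc=0x9
Byte[8]=9D: continuation. acc=(acc<<6)|0x1D=0x25D
Completed: cp=U+025D (starts at byte 7)
Byte[9]=E4: 3-byte lead, need 2 cont bytes. acc=0x4
Byte[10]=AF: continuation. acc=(acc<<6)|0x2F=0x12F
Byte[11]=A5: continuation. acc=(acc<<6)|0x25=0x4BE5
Completed: cp=U+4BE5 (starts at byte 9)
Byte[12]=E0: 3-byte lead, need 2 cont bytes. acc=0x0
Byte[13]=A3: continuation. acc=(acc<<6)|0x23=0x23
Byte[14]: stream ended, expected continuation. INVALID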